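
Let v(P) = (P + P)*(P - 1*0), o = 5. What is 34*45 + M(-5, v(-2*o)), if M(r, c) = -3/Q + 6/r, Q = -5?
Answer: 7647/5 ≈ 1529.4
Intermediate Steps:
v(P) = 2*P² (v(P) = (2*P)*(P + 0) = (2*P)*P = 2*P²)
M(r, c) = ⅗ + 6/r (M(r, c) = -3/(-5) + 6/r = -3*(-⅕) + 6/r = ⅗ + 6/r)
34*45 + M(-5, v(-2*o)) = 34*45 + (⅗ + 6/(-5)) = 1530 + (⅗ + 6*(-⅕)) = 1530 + (⅗ - 6/5) = 1530 - ⅗ = 7647/5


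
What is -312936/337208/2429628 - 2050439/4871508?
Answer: -4374754400934436/10393692142231263 ≈ -0.42090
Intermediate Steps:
-312936/337208/2429628 - 2050439/4871508 = -312936*1/337208*(1/2429628) - 2050439*1/4871508 = -39117/42151*1/2429628 - 2050439/4871508 = -13039/34137083276 - 2050439/4871508 = -4374754400934436/10393692142231263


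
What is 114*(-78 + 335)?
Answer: 29298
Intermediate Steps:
114*(-78 + 335) = 114*257 = 29298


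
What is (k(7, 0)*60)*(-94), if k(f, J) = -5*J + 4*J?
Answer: 0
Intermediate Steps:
k(f, J) = -J
(k(7, 0)*60)*(-94) = (-1*0*60)*(-94) = (0*60)*(-94) = 0*(-94) = 0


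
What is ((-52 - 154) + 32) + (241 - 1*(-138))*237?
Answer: 89649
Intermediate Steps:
((-52 - 154) + 32) + (241 - 1*(-138))*237 = (-206 + 32) + (241 + 138)*237 = -174 + 379*237 = -174 + 89823 = 89649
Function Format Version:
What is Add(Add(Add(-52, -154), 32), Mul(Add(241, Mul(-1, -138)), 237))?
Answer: 89649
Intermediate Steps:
Add(Add(Add(-52, -154), 32), Mul(Add(241, Mul(-1, -138)), 237)) = Add(Add(-206, 32), Mul(Add(241, 138), 237)) = Add(-174, Mul(379, 237)) = Add(-174, 89823) = 89649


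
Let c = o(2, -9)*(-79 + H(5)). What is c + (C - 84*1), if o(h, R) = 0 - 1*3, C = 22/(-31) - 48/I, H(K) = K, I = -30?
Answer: 21528/155 ≈ 138.89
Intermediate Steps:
C = 138/155 (C = 22/(-31) - 48/(-30) = 22*(-1/31) - 48*(-1/30) = -22/31 + 8/5 = 138/155 ≈ 0.89032)
o(h, R) = -3 (o(h, R) = 0 - 3 = -3)
c = 222 (c = -3*(-79 + 5) = -3*(-74) = 222)
c + (C - 84*1) = 222 + (138/155 - 84*1) = 222 + (138/155 - 84) = 222 - 12882/155 = 21528/155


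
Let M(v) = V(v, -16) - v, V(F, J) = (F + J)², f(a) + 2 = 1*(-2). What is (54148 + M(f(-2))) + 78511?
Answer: 133063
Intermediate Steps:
f(a) = -4 (f(a) = -2 + 1*(-2) = -2 - 2 = -4)
M(v) = (-16 + v)² - v (M(v) = (v - 16)² - v = (-16 + v)² - v)
(54148 + M(f(-2))) + 78511 = (54148 + ((-16 - 4)² - 1*(-4))) + 78511 = (54148 + ((-20)² + 4)) + 78511 = (54148 + (400 + 4)) + 78511 = (54148 + 404) + 78511 = 54552 + 78511 = 133063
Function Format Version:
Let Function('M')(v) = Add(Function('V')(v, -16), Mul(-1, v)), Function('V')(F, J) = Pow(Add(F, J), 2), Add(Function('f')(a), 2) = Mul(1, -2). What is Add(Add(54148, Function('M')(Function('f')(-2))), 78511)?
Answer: 133063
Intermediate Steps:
Function('f')(a) = -4 (Function('f')(a) = Add(-2, Mul(1, -2)) = Add(-2, -2) = -4)
Function('M')(v) = Add(Pow(Add(-16, v), 2), Mul(-1, v)) (Function('M')(v) = Add(Pow(Add(v, -16), 2), Mul(-1, v)) = Add(Pow(Add(-16, v), 2), Mul(-1, v)))
Add(Add(54148, Function('M')(Function('f')(-2))), 78511) = Add(Add(54148, Add(Pow(Add(-16, -4), 2), Mul(-1, -4))), 78511) = Add(Add(54148, Add(Pow(-20, 2), 4)), 78511) = Add(Add(54148, Add(400, 4)), 78511) = Add(Add(54148, 404), 78511) = Add(54552, 78511) = 133063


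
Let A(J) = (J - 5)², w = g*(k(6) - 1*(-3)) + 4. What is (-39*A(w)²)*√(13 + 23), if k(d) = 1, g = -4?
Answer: -19543914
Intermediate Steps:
w = -12 (w = -4*(1 - 1*(-3)) + 4 = -4*(1 + 3) + 4 = -4*4 + 4 = -16 + 4 = -12)
A(J) = (-5 + J)²
(-39*A(w)²)*√(13 + 23) = (-39*(-5 - 12)⁴)*√(13 + 23) = (-39*((-17)²)²)*√36 = -39*289²*6 = -39*83521*6 = -3257319*6 = -19543914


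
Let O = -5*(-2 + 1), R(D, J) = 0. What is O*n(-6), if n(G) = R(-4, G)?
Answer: 0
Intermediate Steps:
n(G) = 0
O = 5 (O = -5*(-1) = 5)
O*n(-6) = 5*0 = 0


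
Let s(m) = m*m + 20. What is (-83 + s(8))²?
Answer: 1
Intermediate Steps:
s(m) = 20 + m² (s(m) = m² + 20 = 20 + m²)
(-83 + s(8))² = (-83 + (20 + 8²))² = (-83 + (20 + 64))² = (-83 + 84)² = 1² = 1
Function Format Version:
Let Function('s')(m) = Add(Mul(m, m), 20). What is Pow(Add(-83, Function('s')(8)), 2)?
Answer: 1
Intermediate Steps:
Function('s')(m) = Add(20, Pow(m, 2)) (Function('s')(m) = Add(Pow(m, 2), 20) = Add(20, Pow(m, 2)))
Pow(Add(-83, Function('s')(8)), 2) = Pow(Add(-83, Add(20, Pow(8, 2))), 2) = Pow(Add(-83, Add(20, 64)), 2) = Pow(Add(-83, 84), 2) = Pow(1, 2) = 1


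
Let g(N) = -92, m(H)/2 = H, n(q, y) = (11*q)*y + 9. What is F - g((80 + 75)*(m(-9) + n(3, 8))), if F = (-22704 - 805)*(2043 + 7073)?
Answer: -214307952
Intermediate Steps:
n(q, y) = 9 + 11*q*y (n(q, y) = 11*q*y + 9 = 9 + 11*q*y)
m(H) = 2*H
F = -214308044 (F = -23509*9116 = -214308044)
F - g((80 + 75)*(m(-9) + n(3, 8))) = -214308044 - 1*(-92) = -214308044 + 92 = -214307952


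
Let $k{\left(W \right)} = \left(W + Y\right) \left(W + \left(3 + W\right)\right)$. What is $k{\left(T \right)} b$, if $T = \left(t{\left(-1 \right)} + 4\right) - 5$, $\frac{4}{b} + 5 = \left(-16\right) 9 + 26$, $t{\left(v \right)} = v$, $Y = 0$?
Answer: $- \frac{8}{123} \approx -0.065041$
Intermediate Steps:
$b = - \frac{4}{123}$ ($b = \frac{4}{-5 + \left(\left(-16\right) 9 + 26\right)} = \frac{4}{-5 + \left(-144 + 26\right)} = \frac{4}{-5 - 118} = \frac{4}{-123} = 4 \left(- \frac{1}{123}\right) = - \frac{4}{123} \approx -0.03252$)
$T = -2$ ($T = \left(-1 + 4\right) - 5 = 3 - 5 = -2$)
$k{\left(W \right)} = W \left(3 + 2 W\right)$ ($k{\left(W \right)} = \left(W + 0\right) \left(W + \left(3 + W\right)\right) = W \left(3 + 2 W\right)$)
$k{\left(T \right)} b = - 2 \left(3 + 2 \left(-2\right)\right) \left(- \frac{4}{123}\right) = - 2 \left(3 - 4\right) \left(- \frac{4}{123}\right) = \left(-2\right) \left(-1\right) \left(- \frac{4}{123}\right) = 2 \left(- \frac{4}{123}\right) = - \frac{8}{123}$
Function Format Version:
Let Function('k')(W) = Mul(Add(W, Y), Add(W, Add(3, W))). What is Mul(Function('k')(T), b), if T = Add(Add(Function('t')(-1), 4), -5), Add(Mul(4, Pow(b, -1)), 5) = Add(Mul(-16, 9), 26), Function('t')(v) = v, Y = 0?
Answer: Rational(-8, 123) ≈ -0.065041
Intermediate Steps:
b = Rational(-4, 123) (b = Mul(4, Pow(Add(-5, Add(Mul(-16, 9), 26)), -1)) = Mul(4, Pow(Add(-5, Add(-144, 26)), -1)) = Mul(4, Pow(Add(-5, -118), -1)) = Mul(4, Pow(-123, -1)) = Mul(4, Rational(-1, 123)) = Rational(-4, 123) ≈ -0.032520)
T = -2 (T = Add(Add(-1, 4), -5) = Add(3, -5) = -2)
Function('k')(W) = Mul(W, Add(3, Mul(2, W))) (Function('k')(W) = Mul(Add(W, 0), Add(W, Add(3, W))) = Mul(W, Add(3, Mul(2, W))))
Mul(Function('k')(T), b) = Mul(Mul(-2, Add(3, Mul(2, -2))), Rational(-4, 123)) = Mul(Mul(-2, Add(3, -4)), Rational(-4, 123)) = Mul(Mul(-2, -1), Rational(-4, 123)) = Mul(2, Rational(-4, 123)) = Rational(-8, 123)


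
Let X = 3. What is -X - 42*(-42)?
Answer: 1761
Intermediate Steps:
-X - 42*(-42) = -1*3 - 42*(-42) = -3 + 1764 = 1761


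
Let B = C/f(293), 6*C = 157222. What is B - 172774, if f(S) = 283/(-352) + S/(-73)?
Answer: -66185660246/371385 ≈ -1.7821e+5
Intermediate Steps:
C = 78611/3 (C = (1/6)*157222 = 78611/3 ≈ 26204.)
f(S) = -283/352 - S/73 (f(S) = 283*(-1/352) + S*(-1/73) = -283/352 - S/73)
B = -2019988256/371385 (B = 78611/(3*(-283/352 - 1/73*293)) = 78611/(3*(-283/352 - 293/73)) = 78611/(3*(-123795/25696)) = (78611/3)*(-25696/123795) = -2019988256/371385 ≈ -5439.1)
B - 172774 = -2019988256/371385 - 172774 = -66185660246/371385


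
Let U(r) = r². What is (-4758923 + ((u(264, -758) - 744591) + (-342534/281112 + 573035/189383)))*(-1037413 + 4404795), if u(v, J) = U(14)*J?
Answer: -84438368232615927272689/4436486158 ≈ -1.9033e+13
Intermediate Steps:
u(v, J) = 196*J (u(v, J) = 14²*J = 196*J)
(-4758923 + ((u(264, -758) - 744591) + (-342534/281112 + 573035/189383)))*(-1037413 + 4404795) = (-4758923 + ((196*(-758) - 744591) + (-342534/281112 + 573035/189383)))*(-1037413 + 4404795) = (-4758923 + ((-148568 - 744591) + (-342534*1/281112 + 573035*(1/189383))))*3367382 = (-4758923 + (-893159 + (-57089/46852 + 573035/189383)))*3367382 = (-4758923 + (-893159 + 16036149733/8872972316))*3367382 = (-4758923 - 7924959044636511/8872972316)*3367382 = -50150751077612179/8872972316*3367382 = -84438368232615927272689/4436486158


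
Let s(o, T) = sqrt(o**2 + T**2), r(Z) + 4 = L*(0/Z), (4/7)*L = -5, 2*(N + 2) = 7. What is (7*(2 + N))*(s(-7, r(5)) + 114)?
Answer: 2793 + 49*sqrt(65)/2 ≈ 2990.5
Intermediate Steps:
N = 3/2 (N = -2 + (1/2)*7 = -2 + 7/2 = 3/2 ≈ 1.5000)
L = -35/4 (L = (7/4)*(-5) = -35/4 ≈ -8.7500)
r(Z) = -4 (r(Z) = -4 - 0/Z = -4 - 35/4*0 = -4 + 0 = -4)
s(o, T) = sqrt(T**2 + o**2)
(7*(2 + N))*(s(-7, r(5)) + 114) = (7*(2 + 3/2))*(sqrt((-4)**2 + (-7)**2) + 114) = (7*(7/2))*(sqrt(16 + 49) + 114) = 49*(sqrt(65) + 114)/2 = 49*(114 + sqrt(65))/2 = 2793 + 49*sqrt(65)/2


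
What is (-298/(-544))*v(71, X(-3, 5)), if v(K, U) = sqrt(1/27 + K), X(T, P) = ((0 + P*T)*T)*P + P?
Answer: 149*sqrt(5754)/2448 ≈ 4.6170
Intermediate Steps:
X(T, P) = P + P**2*T**2 (X(T, P) = ((P*T)*T)*P + P = (P*T**2)*P + P = P**2*T**2 + P = P + P**2*T**2)
v(K, U) = sqrt(1/27 + K)
(-298/(-544))*v(71, X(-3, 5)) = (-298/(-544))*(sqrt(3 + 81*71)/9) = (-298*(-1/544))*(sqrt(3 + 5751)/9) = 149*(sqrt(5754)/9)/272 = 149*sqrt(5754)/2448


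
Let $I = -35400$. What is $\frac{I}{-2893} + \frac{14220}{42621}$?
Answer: $\frac{516640620}{41100851} \approx 12.57$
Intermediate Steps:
$\frac{I}{-2893} + \frac{14220}{42621} = - \frac{35400}{-2893} + \frac{14220}{42621} = \left(-35400\right) \left(- \frac{1}{2893}\right) + 14220 \cdot \frac{1}{42621} = \frac{35400}{2893} + \frac{4740}{14207} = \frac{516640620}{41100851}$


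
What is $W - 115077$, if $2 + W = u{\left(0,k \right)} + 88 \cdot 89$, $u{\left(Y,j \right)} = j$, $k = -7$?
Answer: $-107254$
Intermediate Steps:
$W = 7823$ ($W = -2 + \left(-7 + 88 \cdot 89\right) = -2 + \left(-7 + 7832\right) = -2 + 7825 = 7823$)
$W - 115077 = 7823 - 115077 = -107254$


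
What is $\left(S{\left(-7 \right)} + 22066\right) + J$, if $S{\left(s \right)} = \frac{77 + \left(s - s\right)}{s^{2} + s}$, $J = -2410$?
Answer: $\frac{117947}{6} \approx 19658.0$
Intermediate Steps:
$S{\left(s \right)} = \frac{77}{s + s^{2}}$ ($S{\left(s \right)} = \frac{77 + 0}{s + s^{2}} = \frac{77}{s + s^{2}}$)
$\left(S{\left(-7 \right)} + 22066\right) + J = \left(\frac{77}{\left(-7\right) \left(1 - 7\right)} + 22066\right) - 2410 = \left(77 \left(- \frac{1}{7}\right) \frac{1}{-6} + 22066\right) - 2410 = \left(77 \left(- \frac{1}{7}\right) \left(- \frac{1}{6}\right) + 22066\right) - 2410 = \left(\frac{11}{6} + 22066\right) - 2410 = \frac{132407}{6} - 2410 = \frac{117947}{6}$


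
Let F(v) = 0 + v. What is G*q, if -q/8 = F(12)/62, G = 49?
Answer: -2352/31 ≈ -75.871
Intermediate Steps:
F(v) = v
q = -48/31 (q = -96/62 = -8*6/31 = -48/31 ≈ -1.5484)
G*q = 49*(-48/31) = -2352/31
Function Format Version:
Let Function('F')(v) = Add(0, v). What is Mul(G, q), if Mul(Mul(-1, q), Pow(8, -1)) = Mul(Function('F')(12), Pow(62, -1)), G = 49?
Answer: Rational(-2352, 31) ≈ -75.871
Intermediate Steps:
Function('F')(v) = v
q = Rational(-48, 31) (q = Mul(-8, Mul(12, Pow(62, -1))) = Mul(-8, Mul(12, Rational(1, 62))) = Mul(-8, Rational(6, 31)) = Rational(-48, 31) ≈ -1.5484)
Mul(G, q) = Mul(49, Rational(-48, 31)) = Rational(-2352, 31)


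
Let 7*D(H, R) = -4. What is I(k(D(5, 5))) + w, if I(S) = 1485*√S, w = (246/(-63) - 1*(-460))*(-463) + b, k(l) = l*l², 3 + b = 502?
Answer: -4424135/21 + 11880*I*√7/49 ≈ -2.1067e+5 + 641.46*I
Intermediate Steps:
D(H, R) = -4/7 (D(H, R) = (⅐)*(-4) = -4/7)
b = 499 (b = -3 + 502 = 499)
k(l) = l³
w = -4424135/21 (w = (246/(-63) - 1*(-460))*(-463) + 499 = (246*(-1/63) + 460)*(-463) + 499 = (-82/21 + 460)*(-463) + 499 = (9578/21)*(-463) + 499 = -4434614/21 + 499 = -4424135/21 ≈ -2.1067e+5)
I(k(D(5, 5))) + w = 1485*√((-4/7)³) - 4424135/21 = 1485*√(-64/343) - 4424135/21 = 1485*(8*I*√7/49) - 4424135/21 = 11880*I*√7/49 - 4424135/21 = -4424135/21 + 11880*I*√7/49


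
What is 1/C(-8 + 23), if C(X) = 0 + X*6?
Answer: 1/90 ≈ 0.011111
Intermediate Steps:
C(X) = 6*X (C(X) = 0 + 6*X = 6*X)
1/C(-8 + 23) = 1/(6*(-8 + 23)) = 1/(6*15) = 1/90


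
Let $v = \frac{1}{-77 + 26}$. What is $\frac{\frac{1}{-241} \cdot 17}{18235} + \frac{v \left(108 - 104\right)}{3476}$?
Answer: $- \frac{5148058}{194765828565} \approx -2.6432 \cdot 10^{-5}$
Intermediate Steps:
$v = - \frac{1}{51}$ ($v = \frac{1}{-51} = - \frac{1}{51} \approx -0.019608$)
$\frac{\frac{1}{-241} \cdot 17}{18235} + \frac{v \left(108 - 104\right)}{3476} = \frac{\frac{1}{-241} \cdot 17}{18235} + \frac{\left(- \frac{1}{51}\right) \left(108 - 104\right)}{3476} = \left(- \frac{1}{241}\right) 17 \cdot \frac{1}{18235} + \left(- \frac{1}{51}\right) 4 \cdot \frac{1}{3476} = \left(- \frac{17}{241}\right) \frac{1}{18235} - \frac{1}{44319} = - \frac{17}{4394635} - \frac{1}{44319} = - \frac{5148058}{194765828565}$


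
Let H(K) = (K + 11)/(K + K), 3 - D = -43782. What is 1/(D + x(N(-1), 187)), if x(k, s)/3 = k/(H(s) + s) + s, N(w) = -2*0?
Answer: 1/44346 ≈ 2.2550e-5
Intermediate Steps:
D = 43785 (D = 3 - 1*(-43782) = 3 + 43782 = 43785)
H(K) = (11 + K)/(2*K) (H(K) = (11 + K)/((2*K)) = (11 + K)*(1/(2*K)) = (11 + K)/(2*K))
N(w) = 0
x(k, s) = 3*s + 3*k/(s + (11 + s)/(2*s)) (x(k, s) = 3*(k/((11 + s)/(2*s) + s) + s) = 3*(k/(s + (11 + s)/(2*s)) + s) = 3*(s + k/(s + (11 + s)/(2*s))) = 3*s + 3*k/(s + (11 + s)/(2*s)))
1/(D + x(N(-1), 187)) = 1/(43785 + 3*187*(11 + 187 + 2*0 + 2*187²)/(11 + 187 + 2*187²)) = 1/(43785 + 3*187*(11 + 187 + 0 + 2*34969)/(11 + 187 + 2*34969)) = 1/(43785 + 3*187*(11 + 187 + 0 + 69938)/(11 + 187 + 69938)) = 1/(43785 + 3*187*70136/70136) = 1/(43785 + 3*187*(1/70136)*70136) = 1/(43785 + 561) = 1/44346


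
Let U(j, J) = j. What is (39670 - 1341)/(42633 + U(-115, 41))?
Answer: 38329/42518 ≈ 0.90148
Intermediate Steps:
(39670 - 1341)/(42633 + U(-115, 41)) = (39670 - 1341)/(42633 - 115) = 38329/42518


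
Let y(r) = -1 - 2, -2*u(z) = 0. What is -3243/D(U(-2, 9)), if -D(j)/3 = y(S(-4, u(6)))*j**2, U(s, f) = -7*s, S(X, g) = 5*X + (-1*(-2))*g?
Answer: -1081/588 ≈ -1.8384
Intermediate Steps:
u(z) = 0 (u(z) = -1/2*0 = 0)
S(X, g) = 2*g + 5*X (S(X, g) = 5*X + 2*g = 2*g + 5*X)
y(r) = -3
D(j) = 9*j**2 (D(j) = -(-9)*j**2 = 9*j**2)
-3243/D(U(-2, 9)) = -3243/(9*(-7*(-2))**2) = -3243/(9*14**2) = -3243/(9*196) = -3243/1764 = -3243*1/1764 = -1081/588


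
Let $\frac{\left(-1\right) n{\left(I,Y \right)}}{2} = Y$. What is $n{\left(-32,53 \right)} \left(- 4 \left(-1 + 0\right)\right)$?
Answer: $-424$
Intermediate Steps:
$n{\left(I,Y \right)} = - 2 Y$
$n{\left(-32,53 \right)} \left(- 4 \left(-1 + 0\right)\right) = \left(-2\right) 53 \left(- 4 \left(-1 + 0\right)\right) = - 106 \left(\left(-4\right) \left(-1\right)\right) = \left(-106\right) 4 = -424$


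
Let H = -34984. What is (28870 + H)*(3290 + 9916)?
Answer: -80741484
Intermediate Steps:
(28870 + H)*(3290 + 9916) = (28870 - 34984)*(3290 + 9916) = -6114*13206 = -80741484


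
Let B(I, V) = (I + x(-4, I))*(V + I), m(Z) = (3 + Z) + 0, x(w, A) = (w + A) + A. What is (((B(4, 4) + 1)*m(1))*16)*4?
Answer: 16640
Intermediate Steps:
x(w, A) = w + 2*A (x(w, A) = (A + w) + A = w + 2*A)
m(Z) = 3 + Z
B(I, V) = (-4 + 3*I)*(I + V) (B(I, V) = (I + (-4 + 2*I))*(V + I) = (-4 + 3*I)*(I + V))
(((B(4, 4) + 1)*m(1))*16)*4 = ((((-4*4 - 4*4 + 3*4² + 3*4*4) + 1)*(3 + 1))*16)*4 = ((((-16 - 16 + 3*16 + 48) + 1)*4)*16)*4 = ((((-16 - 16 + 48 + 48) + 1)*4)*16)*4 = (((64 + 1)*4)*16)*4 = ((65*4)*16)*4 = (260*16)*4 = 4160*4 = 16640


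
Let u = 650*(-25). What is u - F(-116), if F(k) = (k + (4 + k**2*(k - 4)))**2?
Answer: -2607682404474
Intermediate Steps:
u = -16250
F(k) = (4 + k + k**2*(-4 + k))**2 (F(k) = (k + (4 + k**2*(-4 + k)))**2 = (4 + k + k**2*(-4 + k))**2)
u - F(-116) = -16250 - (4 - 116 + (-116)**3 - 4*(-116)**2)**2 = -16250 - (4 - 116 - 1560896 - 4*13456)**2 = -16250 - (4 - 116 - 1560896 - 53824)**2 = -16250 - 1*(-1614832)**2 = -16250 - 1*2607682388224 = -16250 - 2607682388224 = -2607682404474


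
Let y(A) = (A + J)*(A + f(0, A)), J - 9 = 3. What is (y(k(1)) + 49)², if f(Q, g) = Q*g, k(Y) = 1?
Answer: 3844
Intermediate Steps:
J = 12 (J = 9 + 3 = 12)
y(A) = A*(12 + A) (y(A) = (A + 12)*(A + 0*A) = (12 + A)*(A + 0) = (12 + A)*A = A*(12 + A))
(y(k(1)) + 49)² = (1*(12 + 1) + 49)² = (1*13 + 49)² = (13 + 49)² = 62² = 3844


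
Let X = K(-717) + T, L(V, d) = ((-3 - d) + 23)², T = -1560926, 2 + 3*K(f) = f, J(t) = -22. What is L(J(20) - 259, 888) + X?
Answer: -2423225/3 ≈ -8.0774e+5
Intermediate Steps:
K(f) = -⅔ + f/3
L(V, d) = (20 - d)²
X = -4683497/3 (X = (-⅔ + (⅓)*(-717)) - 1560926 = (-⅔ - 239) - 1560926 = -719/3 - 1560926 = -4683497/3 ≈ -1.5612e+6)
L(J(20) - 259, 888) + X = (-20 + 888)² - 4683497/3 = 868² - 4683497/3 = 753424 - 4683497/3 = -2423225/3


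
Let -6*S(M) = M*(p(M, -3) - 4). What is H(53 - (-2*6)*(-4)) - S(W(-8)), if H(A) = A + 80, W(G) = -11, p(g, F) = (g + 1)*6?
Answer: 607/3 ≈ 202.33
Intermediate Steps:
p(g, F) = 6 + 6*g (p(g, F) = (1 + g)*6 = 6 + 6*g)
H(A) = 80 + A
S(M) = -M*(2 + 6*M)/6 (S(M) = -M*((6 + 6*M) - 4)/6 = -M*(2 + 6*M)/6)
H(53 - (-2*6)*(-4)) - S(W(-8)) = (80 + (53 - (-2*6)*(-4))) - (-1)*(-11)*(1/3 - 11) = (80 + (53 - (-12)*(-4))) - (-1)*(-11)*(-32)/3 = (80 + (53 - 1*48)) - 1*(-352/3) = (80 + (53 - 48)) + 352/3 = (80 + 5) + 352/3 = 85 + 352/3 = 607/3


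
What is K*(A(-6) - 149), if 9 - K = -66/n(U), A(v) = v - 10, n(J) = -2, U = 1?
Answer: 3960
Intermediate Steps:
A(v) = -10 + v
K = -24 (K = 9 - (-66)/(-2) = 9 - (-66)*(-1)/2 = 9 - 1*33 = 9 - 33 = -24)
K*(A(-6) - 149) = -24*((-10 - 6) - 149) = -24*(-16 - 149) = -24*(-165) = 3960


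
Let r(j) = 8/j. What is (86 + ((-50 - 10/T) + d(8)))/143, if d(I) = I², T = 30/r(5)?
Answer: 1492/2145 ≈ 0.69557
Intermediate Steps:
T = 75/4 (T = 30/((8/5)) = 30/((8*(⅕))) = 30/(8/5) = 30*(5/8) = 75/4 ≈ 18.750)
(86 + ((-50 - 10/T) + d(8)))/143 = (86 + ((-50 - 10/75/4) + 8²))/143 = (86 + ((-50 - 10*4/75) + 64))/143 = (86 + ((-50 - 8/15) + 64))/143 = (86 + (-758/15 + 64))/143 = (86 + 202/15)/143 = (1/143)*(1492/15) = 1492/2145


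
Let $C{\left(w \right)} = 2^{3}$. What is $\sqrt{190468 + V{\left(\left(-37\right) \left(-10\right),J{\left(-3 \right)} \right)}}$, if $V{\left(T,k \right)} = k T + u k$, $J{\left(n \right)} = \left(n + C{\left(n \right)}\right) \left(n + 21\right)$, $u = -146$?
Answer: $2 \sqrt{52657} \approx 458.94$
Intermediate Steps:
$C{\left(w \right)} = 8$
$J{\left(n \right)} = \left(8 + n\right) \left(21 + n\right)$ ($J{\left(n \right)} = \left(n + 8\right) \left(n + 21\right) = \left(8 + n\right) \left(21 + n\right)$)
$V{\left(T,k \right)} = - 146 k + T k$ ($V{\left(T,k \right)} = k T - 146 k = T k - 146 k = - 146 k + T k$)
$\sqrt{190468 + V{\left(\left(-37\right) \left(-10\right),J{\left(-3 \right)} \right)}} = \sqrt{190468 + \left(168 + \left(-3\right)^{2} + 29 \left(-3\right)\right) \left(-146 - -370\right)} = \sqrt{190468 + \left(168 + 9 - 87\right) \left(-146 + 370\right)} = \sqrt{190468 + 90 \cdot 224} = \sqrt{190468 + 20160} = \sqrt{210628} = 2 \sqrt{52657}$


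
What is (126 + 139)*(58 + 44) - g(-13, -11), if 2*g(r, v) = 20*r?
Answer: 27160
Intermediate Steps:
g(r, v) = 10*r (g(r, v) = (20*r)/2 = 10*r)
(126 + 139)*(58 + 44) - g(-13, -11) = (126 + 139)*(58 + 44) - 10*(-13) = 265*102 - 1*(-130) = 27030 + 130 = 27160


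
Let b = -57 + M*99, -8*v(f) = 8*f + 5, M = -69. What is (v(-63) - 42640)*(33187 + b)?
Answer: -8957991679/8 ≈ -1.1197e+9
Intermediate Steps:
v(f) = -5/8 - f (v(f) = -(8*f + 5)/8 = -(5 + 8*f)/8 = -5/8 - f)
b = -6888 (b = -57 - 69*99 = -57 - 6831 = -6888)
(v(-63) - 42640)*(33187 + b) = ((-5/8 - 1*(-63)) - 42640)*(33187 - 6888) = ((-5/8 + 63) - 42640)*26299 = (499/8 - 42640)*26299 = -340621/8*26299 = -8957991679/8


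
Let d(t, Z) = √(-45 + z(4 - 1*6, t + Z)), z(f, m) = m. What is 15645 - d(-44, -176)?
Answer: 15645 - I*√265 ≈ 15645.0 - 16.279*I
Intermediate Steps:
d(t, Z) = √(-45 + Z + t) (d(t, Z) = √(-45 + (t + Z)) = √(-45 + (Z + t)) = √(-45 + Z + t))
15645 - d(-44, -176) = 15645 - √(-45 - 176 - 44) = 15645 - √(-265) = 15645 - I*√265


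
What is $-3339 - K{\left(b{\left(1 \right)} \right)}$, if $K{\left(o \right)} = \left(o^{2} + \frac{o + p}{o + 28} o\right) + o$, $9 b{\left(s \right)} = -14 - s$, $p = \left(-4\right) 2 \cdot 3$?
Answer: $- \frac{2375974}{711} \approx -3341.7$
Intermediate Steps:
$p = -24$ ($p = \left(-8\right) 3 = -24$)
$b{\left(s \right)} = - \frac{14}{9} - \frac{s}{9}$ ($b{\left(s \right)} = \frac{-14 - s}{9} = - \frac{14}{9} - \frac{s}{9}$)
$K{\left(o \right)} = o + o^{2} + \frac{o \left(-24 + o\right)}{28 + o}$ ($K{\left(o \right)} = \left(o^{2} + \frac{o - 24}{o + 28} o\right) + o = \left(o^{2} + \frac{-24 + o}{28 + o} o\right) + o = \left(o^{2} + \frac{o \left(-24 + o\right)}{28 + o}\right) + o = o + o^{2} + \frac{o \left(-24 + o\right)}{28 + o}$)
$-3339 - K{\left(b{\left(1 \right)} \right)} = -3339 - \frac{\left(- \frac{14}{9} - \frac{1}{9}\right) \left(4 + \left(- \frac{14}{9} - \frac{1}{9}\right)^{2} + 30 \left(- \frac{14}{9} - \frac{1}{9}\right)\right)}{28 - \frac{5}{3}} = -3339 - - \frac{5 \left(4 + \left(- \frac{5}{3}\right)^{2} + 30 \left(- \frac{5}{3}\right)\right)}{3 \left(28 - \frac{5}{3}\right)} = -3339 - - \frac{5 \left(4 + \frac{25}{9} - 50\right)}{3 \cdot \frac{79}{3}} = -3339 - \left(- \frac{5}{3}\right) \frac{3}{79} \left(- \frac{389}{9}\right) = -3339 - \frac{1945}{711} = - \frac{2375974}{711}$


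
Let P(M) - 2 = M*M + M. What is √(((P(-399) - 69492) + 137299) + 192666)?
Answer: √419277 ≈ 647.52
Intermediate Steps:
P(M) = 2 + M + M² (P(M) = 2 + (M*M + M) = 2 + (M² + M) = 2 + (M + M²) = 2 + M + M²)
√(((P(-399) - 69492) + 137299) + 192666) = √((((2 - 399 + (-399)²) - 69492) + 137299) + 192666) = √((((2 - 399 + 159201) - 69492) + 137299) + 192666) = √(((158804 - 69492) + 137299) + 192666) = √((89312 + 137299) + 192666) = √(226611 + 192666) = √419277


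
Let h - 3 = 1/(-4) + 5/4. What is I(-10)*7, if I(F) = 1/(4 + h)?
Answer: 7/8 ≈ 0.87500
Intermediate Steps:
h = 4 (h = 3 + (1/(-4) + 5/4) = 3 + (1*(-1/4) + 5*(1/4)) = 3 + (-1/4 + 5/4) = 3 + 1 = 4)
I(F) = 1/8 (I(F) = 1/(4 + 4) = 1/8)
I(-10)*7 = (1/8)*7 = 7/8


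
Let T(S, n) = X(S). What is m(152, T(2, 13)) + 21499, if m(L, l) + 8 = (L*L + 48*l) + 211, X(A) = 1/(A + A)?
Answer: 44818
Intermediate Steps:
X(A) = 1/(2*A)
T(S, n) = 1/(2*S)
m(L, l) = 203 + L**2 + 48*l (m(L, l) = -8 + ((L*L + 48*l) + 211) = -8 + ((L**2 + 48*l) + 211) = -8 + (211 + L**2 + 48*l) = 203 + L**2 + 48*l)
m(152, T(2, 13)) + 21499 = (203 + 152**2 + 48*((1/2)/2)) + 21499 = (203 + 23104 + 48*((1/2)*(1/2))) + 21499 = (203 + 23104 + 48*(1/4)) + 21499 = (203 + 23104 + 12) + 21499 = 23319 + 21499 = 44818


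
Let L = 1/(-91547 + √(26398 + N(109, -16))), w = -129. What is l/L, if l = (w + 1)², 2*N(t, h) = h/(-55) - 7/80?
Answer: -1499906048 + 2048*√5110672490/55 ≈ -1.4972e+9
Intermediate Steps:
N(t, h) = -7/160 - h/110 (N(t, h) = (h/(-55) - 7/80)/2 = (h*(-1/55) - 7*1/80)/2 = (-h/55 - 7/80)/2 = (-7/80 - h/55)/2 = -7/160 - h/110)
l = 16384 (l = (-129 + 1)² = (-128)² = 16384)
L = 1/(-91547 + √5110672490/440) (L = 1/(-91547 + √(26398 + (-7/160 - 1/110*(-16)))) = 1/(-91547 + √(26398 + (-7/160 + 8/55))) = 1/(-91547 + √(26398 + 179/1760)) = 1/(-91547 + √(46460659/1760)) = 1/(-91547 + √5110672490/440) ≈ -1.0943e-5)
l/L = 16384/(-161122720/14750255187181 - 4*√5110672490/14750255187181)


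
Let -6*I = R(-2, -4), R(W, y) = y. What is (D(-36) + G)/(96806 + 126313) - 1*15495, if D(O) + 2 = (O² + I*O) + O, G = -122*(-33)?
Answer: -3457223645/223119 ≈ -15495.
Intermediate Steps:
G = 4026
I = ⅔ (I = -⅙*(-4) = ⅔ ≈ 0.66667)
D(O) = -2 + O² + 5*O/3 (D(O) = -2 + ((O² + 2*O/3) + O) = -2 + (O² + 5*O/3) = -2 + O² + 5*O/3)
(D(-36) + G)/(96806 + 126313) - 1*15495 = ((-2 + (-36)² + (5/3)*(-36)) + 4026)/(96806 + 126313) - 1*15495 = ((-2 + 1296 - 60) + 4026)/223119 - 15495 = (1234 + 4026)*(1/223119) - 15495 = 5260*(1/223119) - 15495 = 5260/223119 - 15495 = -3457223645/223119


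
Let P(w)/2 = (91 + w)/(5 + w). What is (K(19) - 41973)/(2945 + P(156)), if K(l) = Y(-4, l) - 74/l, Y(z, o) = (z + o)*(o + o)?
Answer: -11514881/819831 ≈ -14.045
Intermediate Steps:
Y(z, o) = 2*o*(o + z) (Y(z, o) = (o + z)*(2*o) = 2*o*(o + z))
P(w) = 2*(91 + w)/(5 + w) (P(w) = 2*((91 + w)/(5 + w)) = 2*(91 + w)/(5 + w))
K(l) = -74/l + 2*l*(-4 + l) (K(l) = 2*l*(l - 4) - 74/l = 2*l*(-4 + l) - 74/l = -74/l + 2*l*(-4 + l))
(K(19) - 41973)/(2945 + P(156)) = (2*(-37 + 19**2*(-4 + 19))/19 - 41973)/(2945 + 2*(91 + 156)/(5 + 156)) = (2*(1/19)*(-37 + 361*15) - 41973)/(2945 + 2*247/161) = (2*(1/19)*(-37 + 5415) - 41973)/(2945 + 2*(1/161)*247) = (2*(1/19)*5378 - 41973)/(2945 + 494/161) = (10756/19 - 41973)/(474639/161) = -786731/19*161/474639 = -11514881/819831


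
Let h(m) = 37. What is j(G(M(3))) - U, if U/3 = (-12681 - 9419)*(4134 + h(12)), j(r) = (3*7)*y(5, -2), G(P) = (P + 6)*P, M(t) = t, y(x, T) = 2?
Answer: 276537342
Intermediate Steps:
G(P) = P*(6 + P) (G(P) = (6 + P)*P = P*(6 + P))
j(r) = 42 (j(r) = (3*7)*2 = 21*2 = 42)
U = -276537300 (U = 3*((-12681 - 9419)*(4134 + 37)) = 3*(-22100*4171) = 3*(-92179100) = -276537300)
j(G(M(3))) - U = 42 - 1*(-276537300) = 42 + 276537300 = 276537342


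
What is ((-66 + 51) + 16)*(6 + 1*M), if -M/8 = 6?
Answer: -42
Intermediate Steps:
M = -48 (M = -8*6 = -48)
((-66 + 51) + 16)*(6 + 1*M) = ((-66 + 51) + 16)*(6 + 1*(-48)) = (-15 + 16)*(6 - 48) = 1*(-42) = -42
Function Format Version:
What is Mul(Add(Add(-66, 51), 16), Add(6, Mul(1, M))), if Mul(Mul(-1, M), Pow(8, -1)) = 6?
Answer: -42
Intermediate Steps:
M = -48 (M = Mul(-8, 6) = -48)
Mul(Add(Add(-66, 51), 16), Add(6, Mul(1, M))) = Mul(Add(Add(-66, 51), 16), Add(6, Mul(1, -48))) = Mul(Add(-15, 16), Add(6, -48)) = Mul(1, -42) = -42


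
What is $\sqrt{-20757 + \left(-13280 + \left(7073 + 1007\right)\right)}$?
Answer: $i \sqrt{25957} \approx 161.11 i$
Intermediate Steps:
$\sqrt{-20757 + \left(-13280 + \left(7073 + 1007\right)\right)} = \sqrt{-20757 + \left(-13280 + 8080\right)} = \sqrt{-20757 - 5200} = \sqrt{-25957} = i \sqrt{25957}$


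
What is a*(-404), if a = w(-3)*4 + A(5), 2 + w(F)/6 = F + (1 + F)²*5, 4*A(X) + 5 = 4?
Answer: -145339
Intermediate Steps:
A(X) = -¼ (A(X) = -5/4 + (¼)*4 = -5/4 + 1 = -¼)
w(F) = -12 + 6*F + 30*(1 + F)² (w(F) = -12 + 6*(F + (1 + F)²*5) = -12 + 6*(F + 5*(1 + F)²) = -12 + (6*F + 30*(1 + F)²) = -12 + 6*F + 30*(1 + F)²)
a = 1439/4 (a = (18 + 30*(-3)² + 66*(-3))*4 - ¼ = (18 + 30*9 - 198)*4 - ¼ = (18 + 270 - 198)*4 - ¼ = 90*4 - ¼ = 360 - ¼ = 1439/4 ≈ 359.75)
a*(-404) = (1439/4)*(-404) = -145339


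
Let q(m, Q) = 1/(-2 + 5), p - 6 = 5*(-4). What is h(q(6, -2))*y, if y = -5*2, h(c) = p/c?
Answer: 420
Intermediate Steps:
p = -14 (p = 6 + 5*(-4) = 6 - 20 = -14)
q(m, Q) = ⅓ (q(m, Q) = 1/3 = ⅓)
h(c) = -14/c
y = -10
h(q(6, -2))*y = -14/⅓*(-10) = -14*3*(-10) = -42*(-10) = 420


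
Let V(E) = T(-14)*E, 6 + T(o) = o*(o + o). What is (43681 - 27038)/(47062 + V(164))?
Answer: 16643/110366 ≈ 0.15080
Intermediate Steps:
T(o) = -6 + 2*o**2 (T(o) = -6 + o*(o + o) = -6 + o*(2*o) = -6 + 2*o**2)
V(E) = 386*E (V(E) = (-6 + 2*(-14)**2)*E = (-6 + 2*196)*E = (-6 + 392)*E = 386*E)
(43681 - 27038)/(47062 + V(164)) = (43681 - 27038)/(47062 + 386*164) = 16643/(47062 + 63304) = 16643/110366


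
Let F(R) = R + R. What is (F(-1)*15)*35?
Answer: -1050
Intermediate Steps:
F(R) = 2*R
(F(-1)*15)*35 = ((2*(-1))*15)*35 = -2*15*35 = -30*35 = -1050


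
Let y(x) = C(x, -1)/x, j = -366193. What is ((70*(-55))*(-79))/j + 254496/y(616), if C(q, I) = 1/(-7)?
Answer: -401855347179286/366193 ≈ -1.0974e+9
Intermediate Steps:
C(q, I) = -⅐
y(x) = -1/(7*x)
((70*(-55))*(-79))/j + 254496/y(616) = ((70*(-55))*(-79))/(-366193) + 254496/((-⅐/616)) = -3850*(-79)*(-1/366193) + 254496/((-⅐*1/616)) = 304150*(-1/366193) + 254496/(-1/4312) = -304150/366193 + 254496*(-4312) = -304150/366193 - 1097386752 = -401855347179286/366193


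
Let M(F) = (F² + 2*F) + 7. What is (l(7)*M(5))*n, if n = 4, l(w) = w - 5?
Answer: 336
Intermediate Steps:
l(w) = -5 + w
M(F) = 7 + F² + 2*F
(l(7)*M(5))*n = ((-5 + 7)*(7 + 5² + 2*5))*4 = (2*(7 + 25 + 10))*4 = (2*42)*4 = 84*4 = 336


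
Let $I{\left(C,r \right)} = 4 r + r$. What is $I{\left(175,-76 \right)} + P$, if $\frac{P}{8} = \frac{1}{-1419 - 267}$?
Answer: $- \frac{320344}{843} \approx -380.0$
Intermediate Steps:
$I{\left(C,r \right)} = 5 r$
$P = - \frac{4}{843}$ ($P = \frac{8}{-1419 - 267} = \frac{8}{-1686} = 8 \left(- \frac{1}{1686}\right) = - \frac{4}{843} \approx -0.004745$)
$I{\left(175,-76 \right)} + P = 5 \left(-76\right) - \frac{4}{843} = -380 - \frac{4}{843} = - \frac{320344}{843}$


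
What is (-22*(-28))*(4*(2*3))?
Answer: 14784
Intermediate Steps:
(-22*(-28))*(4*(2*3)) = 616*(4*6) = 616*24 = 14784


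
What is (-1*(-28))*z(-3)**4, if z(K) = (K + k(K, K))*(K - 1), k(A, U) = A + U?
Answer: 47029248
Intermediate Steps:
z(K) = 3*K*(-1 + K) (z(K) = (K + (K + K))*(K - 1) = (K + 2*K)*(-1 + K) = (3*K)*(-1 + K) = 3*K*(-1 + K))
(-1*(-28))*z(-3)**4 = (-1*(-28))*(3*(-3)*(-1 - 3))**4 = 28*(3*(-3)*(-4))**4 = 28*36**4 = 28*1679616 = 47029248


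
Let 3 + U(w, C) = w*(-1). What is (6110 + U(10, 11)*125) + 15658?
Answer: 20143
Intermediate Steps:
U(w, C) = -3 - w (U(w, C) = -3 + w*(-1) = -3 - w)
(6110 + U(10, 11)*125) + 15658 = (6110 + (-3 - 1*10)*125) + 15658 = (6110 + (-3 - 10)*125) + 15658 = (6110 - 13*125) + 15658 = (6110 - 1625) + 15658 = 4485 + 15658 = 20143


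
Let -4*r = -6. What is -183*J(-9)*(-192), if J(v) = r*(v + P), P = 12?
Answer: 158112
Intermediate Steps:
r = 3/2 (r = -¼*(-6) = 3/2 ≈ 1.5000)
J(v) = 18 + 3*v/2 (J(v) = 3*(v + 12)/2 = 3*(12 + v)/2 = 18 + 3*v/2)
-183*J(-9)*(-192) = -183*(18 + (3/2)*(-9))*(-192) = -183*(18 - 27/2)*(-192) = -183*9/2*(-192) = -1647/2*(-192) = 158112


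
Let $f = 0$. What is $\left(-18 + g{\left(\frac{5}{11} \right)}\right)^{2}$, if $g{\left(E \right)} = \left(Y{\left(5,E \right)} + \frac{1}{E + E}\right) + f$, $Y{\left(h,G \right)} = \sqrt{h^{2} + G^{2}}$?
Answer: $\frac{3760881}{12100} - \frac{169 \sqrt{122}}{11} \approx 141.12$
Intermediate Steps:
$Y{\left(h,G \right)} = \sqrt{G^{2} + h^{2}}$
$g{\left(E \right)} = \sqrt{25 + E^{2}} + \frac{1}{2 E}$ ($g{\left(E \right)} = \left(\sqrt{E^{2} + 5^{2}} + \frac{1}{E + E}\right) + 0 = \left(\sqrt{E^{2} + 25} + \frac{1}{2 E}\right) + 0 = \left(\sqrt{25 + E^{2}} + \frac{1}{2 E}\right) + 0 = \sqrt{25 + E^{2}} + \frac{1}{2 E}$)
$\left(-18 + g{\left(\frac{5}{11} \right)}\right)^{2} = \left(-18 + \left(\sqrt{25 + \left(\frac{5}{11}\right)^{2}} + \frac{1}{2 \cdot \frac{5}{11}}\right)\right)^{2} = \left(-18 + \left(\sqrt{25 + \frac{25}{121}} + \frac{1}{2} \cdot \frac{11}{5}\right)\right)^{2} = \left(-18 + \left(\sqrt{\frac{3050}{121}} + \frac{11}{10}\right)\right)^{2} = \left(-18 + \left(\frac{5 \sqrt{122}}{11} + \frac{11}{10}\right)\right)^{2} = \left(-18 + \left(\frac{11}{10} + \frac{5 \sqrt{122}}{11}\right)\right)^{2} = \left(- \frac{169}{10} + \frac{5 \sqrt{122}}{11}\right)^{2}$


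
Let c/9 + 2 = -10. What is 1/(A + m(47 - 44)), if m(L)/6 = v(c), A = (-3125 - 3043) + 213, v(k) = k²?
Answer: 1/64029 ≈ 1.5618e-5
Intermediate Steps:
c = -108 (c = -18 + 9*(-10) = -18 - 90 = -108)
A = -5955 (A = -6168 + 213 = -5955)
m(L) = 69984 (m(L) = 6*(-108)² = 6*11664 = 69984)
1/(A + m(47 - 44)) = 1/(-5955 + 69984) = 1/64029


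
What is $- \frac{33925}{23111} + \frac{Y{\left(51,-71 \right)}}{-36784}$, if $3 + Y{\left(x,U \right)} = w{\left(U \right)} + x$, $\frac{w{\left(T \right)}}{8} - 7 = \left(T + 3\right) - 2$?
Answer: $- \frac{67277}{46222} \approx -1.4555$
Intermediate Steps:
$w{\left(T \right)} = 64 + 8 T$ ($w{\left(T \right)} = 56 + 8 \left(\left(T + 3\right) - 2\right) = 56 + 8 \left(\left(3 + T\right) - 2\right) = 56 + 8 \left(1 + T\right) = 56 + \left(8 + 8 T\right) = 64 + 8 T$)
$Y{\left(x,U \right)} = 61 + x + 8 U$ ($Y{\left(x,U \right)} = -3 + \left(\left(64 + 8 U\right) + x\right) = -3 + \left(64 + x + 8 U\right) = 61 + x + 8 U$)
$- \frac{33925}{23111} + \frac{Y{\left(51,-71 \right)}}{-36784} = - \frac{33925}{23111} + \frac{61 + 51 + 8 \left(-71\right)}{-36784} = \left(-33925\right) \frac{1}{23111} + \left(61 + 51 - 568\right) \left(- \frac{1}{36784}\right) = - \frac{33925}{23111} - - \frac{3}{242} = - \frac{33925}{23111} + \frac{3}{242} = - \frac{67277}{46222}$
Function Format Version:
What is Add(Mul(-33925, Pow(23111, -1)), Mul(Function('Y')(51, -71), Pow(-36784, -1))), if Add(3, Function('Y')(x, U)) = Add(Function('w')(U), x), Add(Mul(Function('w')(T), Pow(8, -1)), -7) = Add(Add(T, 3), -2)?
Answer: Rational(-67277, 46222) ≈ -1.4555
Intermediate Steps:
Function('w')(T) = Add(64, Mul(8, T)) (Function('w')(T) = Add(56, Mul(8, Add(Add(T, 3), -2))) = Add(56, Mul(8, Add(Add(3, T), -2))) = Add(56, Mul(8, Add(1, T))) = Add(56, Add(8, Mul(8, T))) = Add(64, Mul(8, T)))
Function('Y')(x, U) = Add(61, x, Mul(8, U)) (Function('Y')(x, U) = Add(-3, Add(Add(64, Mul(8, U)), x)) = Add(-3, Add(64, x, Mul(8, U))) = Add(61, x, Mul(8, U)))
Add(Mul(-33925, Pow(23111, -1)), Mul(Function('Y')(51, -71), Pow(-36784, -1))) = Add(Mul(-33925, Pow(23111, -1)), Mul(Add(61, 51, Mul(8, -71)), Pow(-36784, -1))) = Add(Mul(-33925, Rational(1, 23111)), Mul(Add(61, 51, -568), Rational(-1, 36784))) = Add(Rational(-33925, 23111), Mul(-456, Rational(-1, 36784))) = Add(Rational(-33925, 23111), Rational(3, 242)) = Rational(-67277, 46222)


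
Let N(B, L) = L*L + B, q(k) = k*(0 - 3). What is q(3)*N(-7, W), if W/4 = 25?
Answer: -89937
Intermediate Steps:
W = 100 (W = 4*25 = 100)
q(k) = -3*k (q(k) = k*(-3) = -3*k)
N(B, L) = B + L**2 (N(B, L) = L**2 + B = B + L**2)
q(3)*N(-7, W) = (-3*3)*(-7 + 100**2) = -9*(-7 + 10000) = -9*9993 = -89937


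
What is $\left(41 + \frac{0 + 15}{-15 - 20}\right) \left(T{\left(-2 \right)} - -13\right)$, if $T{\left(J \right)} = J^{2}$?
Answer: $\frac{4828}{7} \approx 689.71$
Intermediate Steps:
$\left(41 + \frac{0 + 15}{-15 - 20}\right) \left(T{\left(-2 \right)} - -13\right) = \left(41 + \frac{0 + 15}{-15 - 20}\right) \left(\left(-2\right)^{2} - -13\right) = \left(41 + \frac{15}{-35}\right) \left(4 + 13\right) = \left(41 + 15 \left(- \frac{1}{35}\right)\right) 17 = \left(41 - \frac{3}{7}\right) 17 = \frac{284}{7} \cdot 17 = \frac{4828}{7}$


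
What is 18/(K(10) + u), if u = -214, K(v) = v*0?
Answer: -9/107 ≈ -0.084112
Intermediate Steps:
K(v) = 0
18/(K(10) + u) = 18/(0 - 214) = 18/(-214) = 18*(-1/214) = -9/107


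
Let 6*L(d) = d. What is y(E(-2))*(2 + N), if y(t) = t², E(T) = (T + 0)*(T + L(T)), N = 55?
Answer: 3724/3 ≈ 1241.3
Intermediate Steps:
L(d) = d/6
E(T) = 7*T²/6 (E(T) = (T + 0)*(T + T/6) = T*(7*T/6) = 7*T²/6)
y(E(-2))*(2 + N) = ((7/6)*(-2)²)²*(2 + 55) = ((7/6)*4)²*57 = (14/3)²*57 = (196/9)*57 = 3724/3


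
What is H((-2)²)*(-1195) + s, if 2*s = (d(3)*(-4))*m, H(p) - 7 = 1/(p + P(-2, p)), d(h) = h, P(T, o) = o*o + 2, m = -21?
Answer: -182453/22 ≈ -8293.3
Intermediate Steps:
P(T, o) = 2 + o² (P(T, o) = o² + 2 = 2 + o²)
H(p) = 7 + 1/(2 + p + p²) (H(p) = 7 + 1/(p + (2 + p²)) = 7 + 1/(2 + p + p²))
s = 126 (s = ((3*(-4))*(-21))/2 = (-12*(-21))/2 = (½)*252 = 126)
H((-2)²)*(-1195) + s = ((15 + 7*(-2)² + 7*((-2)²)²)/(2 + (-2)² + ((-2)²)²))*(-1195) + 126 = ((15 + 7*4 + 7*4²)/(2 + 4 + 4²))*(-1195) + 126 = ((15 + 28 + 7*16)/(2 + 4 + 16))*(-1195) + 126 = ((15 + 28 + 112)/22)*(-1195) + 126 = ((1/22)*155)*(-1195) + 126 = (155/22)*(-1195) + 126 = -185225/22 + 126 = -182453/22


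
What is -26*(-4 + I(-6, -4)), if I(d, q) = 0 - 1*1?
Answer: 130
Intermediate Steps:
I(d, q) = -1 (I(d, q) = 0 - 1 = -1)
-26*(-4 + I(-6, -4)) = -26*(-4 - 1) = -26*(-5) = 130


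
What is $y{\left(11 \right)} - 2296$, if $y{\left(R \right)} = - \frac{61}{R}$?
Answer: $- \frac{25317}{11} \approx -2301.5$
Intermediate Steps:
$y{\left(11 \right)} - 2296 = - \frac{61}{11} - 2296 = - \frac{25317}{11}$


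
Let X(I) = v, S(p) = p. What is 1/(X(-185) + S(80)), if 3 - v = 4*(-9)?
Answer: 1/119 ≈ 0.0084034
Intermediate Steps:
v = 39 (v = 3 - 4*(-9) = 3 - 1*(-36) = 3 + 36 = 39)
X(I) = 39
1/(X(-185) + S(80)) = 1/(39 + 80) = 1/119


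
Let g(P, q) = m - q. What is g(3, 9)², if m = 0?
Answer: 81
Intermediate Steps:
g(P, q) = -q (g(P, q) = 0 - q = -q)
g(3, 9)² = (-1*9)² = (-9)² = 81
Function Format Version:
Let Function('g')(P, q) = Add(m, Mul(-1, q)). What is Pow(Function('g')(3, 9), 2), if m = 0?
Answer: 81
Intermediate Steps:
Function('g')(P, q) = Mul(-1, q) (Function('g')(P, q) = Add(0, Mul(-1, q)) = Mul(-1, q))
Pow(Function('g')(3, 9), 2) = Pow(Mul(-1, 9), 2) = Pow(-9, 2) = 81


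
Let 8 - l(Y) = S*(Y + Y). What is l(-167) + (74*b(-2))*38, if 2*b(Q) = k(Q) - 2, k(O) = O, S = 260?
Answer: 81224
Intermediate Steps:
l(Y) = 8 - 520*Y (l(Y) = 8 - 260*(Y + Y) = 8 - 260*2*Y = 8 - 520*Y)
b(Q) = -1 + Q/2 (b(Q) = (Q - 2)/2 = (-2 + Q)/2 = -1 + Q/2)
l(-167) + (74*b(-2))*38 = (8 - 520*(-167)) + (74*(-1 + (½)*(-2)))*38 = (8 + 86840) + (74*(-1 - 1))*38 = 86848 + (74*(-2))*38 = 86848 - 148*38 = 86848 - 5624 = 81224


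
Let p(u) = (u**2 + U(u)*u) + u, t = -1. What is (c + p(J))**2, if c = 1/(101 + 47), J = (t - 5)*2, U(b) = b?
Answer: 1668640801/21904 ≈ 76180.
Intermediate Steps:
J = -12 (J = (-1 - 5)*2 = -6*2 = -12)
c = 1/148 ≈ 0.0067568
p(u) = u + 2*u**2 (p(u) = (u**2 + u*u) + u = (u**2 + u**2) + u = 2*u**2 + u = u + 2*u**2)
(c + p(J))**2 = (1/148 - 12*(1 + 2*(-12)))**2 = (1/148 - 12*(1 - 24))**2 = (1/148 - 12*(-23))**2 = (1/148 + 276)**2 = (40849/148)**2 = 1668640801/21904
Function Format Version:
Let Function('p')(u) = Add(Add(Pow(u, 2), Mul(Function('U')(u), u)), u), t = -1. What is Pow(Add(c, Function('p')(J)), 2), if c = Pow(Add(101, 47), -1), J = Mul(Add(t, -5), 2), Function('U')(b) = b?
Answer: Rational(1668640801, 21904) ≈ 76180.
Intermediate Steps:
J = -12 (J = Mul(Add(-1, -5), 2) = Mul(-6, 2) = -12)
c = Rational(1, 148) (c = Pow(148, -1) = Rational(1, 148) ≈ 0.0067568)
Function('p')(u) = Add(u, Mul(2, Pow(u, 2))) (Function('p')(u) = Add(Add(Pow(u, 2), Mul(u, u)), u) = Add(Add(Pow(u, 2), Pow(u, 2)), u) = Add(Mul(2, Pow(u, 2)), u) = Add(u, Mul(2, Pow(u, 2))))
Pow(Add(c, Function('p')(J)), 2) = Pow(Add(Rational(1, 148), Mul(-12, Add(1, Mul(2, -12)))), 2) = Pow(Add(Rational(1, 148), Mul(-12, Add(1, -24))), 2) = Pow(Add(Rational(1, 148), Mul(-12, -23)), 2) = Pow(Add(Rational(1, 148), 276), 2) = Pow(Rational(40849, 148), 2) = Rational(1668640801, 21904)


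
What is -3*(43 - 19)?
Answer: -72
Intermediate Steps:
-3*(43 - 19) = -3*24 = -72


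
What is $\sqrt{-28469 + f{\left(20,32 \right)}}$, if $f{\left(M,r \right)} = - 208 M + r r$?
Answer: $7 i \sqrt{645} \approx 177.78 i$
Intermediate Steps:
$f{\left(M,r \right)} = r^{2} - 208 M$ ($f{\left(M,r \right)} = - 208 M + r^{2} = r^{2} - 208 M$)
$\sqrt{-28469 + f{\left(20,32 \right)}} = \sqrt{-28469 + \left(32^{2} - 4160\right)} = \sqrt{-28469 + \left(1024 - 4160\right)} = \sqrt{-28469 - 3136} = \sqrt{-31605} = 7 i \sqrt{645}$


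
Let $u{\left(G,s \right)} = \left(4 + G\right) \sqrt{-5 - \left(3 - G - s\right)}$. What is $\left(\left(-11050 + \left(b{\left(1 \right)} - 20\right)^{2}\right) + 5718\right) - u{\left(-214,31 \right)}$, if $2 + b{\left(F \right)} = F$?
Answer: $-4891 + 210 i \sqrt{191} \approx -4891.0 + 2902.3 i$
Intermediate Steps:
$b{\left(F \right)} = -2 + F$
$u{\left(G,s \right)} = \sqrt{-8 + G + s} \left(4 + G\right)$ ($u{\left(G,s \right)} = \left(4 + G\right) \sqrt{-5 + \left(-3 + G + s\right)} = \left(4 + G\right) \sqrt{-8 + G + s} = \sqrt{-8 + G + s} \left(4 + G\right)$)
$\left(\left(-11050 + \left(b{\left(1 \right)} - 20\right)^{2}\right) + 5718\right) - u{\left(-214,31 \right)} = \left(\left(-11050 + \left(\left(-2 + 1\right) - 20\right)^{2}\right) + 5718\right) - \sqrt{-8 - 214 + 31} \left(4 - 214\right) = \left(\left(-11050 + \left(-1 - 20\right)^{2}\right) + 5718\right) - \sqrt{-191} \left(-210\right) = \left(\left(-11050 + \left(-21\right)^{2}\right) + 5718\right) - i \sqrt{191} \left(-210\right) = \left(\left(-11050 + 441\right) + 5718\right) - - 210 i \sqrt{191} = \left(-10609 + 5718\right) + 210 i \sqrt{191} = -4891 + 210 i \sqrt{191}$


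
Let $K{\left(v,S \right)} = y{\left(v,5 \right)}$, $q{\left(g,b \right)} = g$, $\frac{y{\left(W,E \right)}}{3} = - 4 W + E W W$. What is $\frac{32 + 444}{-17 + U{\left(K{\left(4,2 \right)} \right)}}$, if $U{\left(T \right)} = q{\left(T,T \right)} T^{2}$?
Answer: $\frac{476}{7077871} \approx 6.7252 \cdot 10^{-5}$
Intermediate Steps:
$y{\left(W,E \right)} = - 12 W + 3 E W^{2}$ ($y{\left(W,E \right)} = 3 \left(- 4 W + E W W\right) = 3 \left(- 4 W + E W^{2}\right) = - 12 W + 3 E W^{2}$)
$K{\left(v,S \right)} = 3 v \left(-4 + 5 v\right)$
$U{\left(T \right)} = T^{3}$ ($U{\left(T \right)} = T T^{2} = T^{3}$)
$\frac{32 + 444}{-17 + U{\left(K{\left(4,2 \right)} \right)}} = \frac{32 + 444}{-17 + \left(3 \cdot 4 \left(-4 + 5 \cdot 4\right)\right)^{3}} = \frac{476}{-17 + \left(3 \cdot 4 \left(-4 + 20\right)\right)^{3}} = \frac{476}{-17 + \left(3 \cdot 4 \cdot 16\right)^{3}} = \frac{476}{-17 + 192^{3}} = \frac{476}{-17 + 7077888} = \frac{476}{7077871}$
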